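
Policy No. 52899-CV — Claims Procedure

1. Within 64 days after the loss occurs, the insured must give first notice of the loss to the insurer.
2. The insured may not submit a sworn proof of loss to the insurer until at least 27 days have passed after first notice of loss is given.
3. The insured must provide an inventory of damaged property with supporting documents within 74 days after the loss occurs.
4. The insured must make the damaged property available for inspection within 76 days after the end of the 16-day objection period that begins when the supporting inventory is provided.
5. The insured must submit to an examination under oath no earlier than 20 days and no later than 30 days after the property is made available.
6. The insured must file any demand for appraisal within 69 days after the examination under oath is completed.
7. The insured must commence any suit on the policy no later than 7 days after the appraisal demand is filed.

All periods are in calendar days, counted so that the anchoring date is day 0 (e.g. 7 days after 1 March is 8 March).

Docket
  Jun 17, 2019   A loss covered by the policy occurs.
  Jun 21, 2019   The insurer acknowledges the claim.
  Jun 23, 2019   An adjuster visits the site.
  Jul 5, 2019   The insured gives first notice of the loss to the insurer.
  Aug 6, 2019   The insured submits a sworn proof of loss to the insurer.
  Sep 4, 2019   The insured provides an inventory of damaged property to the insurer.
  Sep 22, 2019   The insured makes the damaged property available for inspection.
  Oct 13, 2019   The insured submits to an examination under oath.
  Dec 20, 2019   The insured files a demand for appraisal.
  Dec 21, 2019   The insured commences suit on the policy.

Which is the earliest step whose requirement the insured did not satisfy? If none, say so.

Step 1 — counting 64 days from Jun 17, 2019 (when the loss occurs) gives a deadline of Aug 20, 2019; Jul 5, 2019 is within that limit.
Step 2 — must wait 27 days from Jul 5, 2019 (when first notice of loss is given), so not before Aug 1, 2019; Aug 6, 2019 is on or after that date.
Step 3 — counting 74 days from Jun 17, 2019 (when the loss occurs) gives a deadline of Aug 30, 2019; Sep 4, 2019 misses that deadline by 5 days.

Step 3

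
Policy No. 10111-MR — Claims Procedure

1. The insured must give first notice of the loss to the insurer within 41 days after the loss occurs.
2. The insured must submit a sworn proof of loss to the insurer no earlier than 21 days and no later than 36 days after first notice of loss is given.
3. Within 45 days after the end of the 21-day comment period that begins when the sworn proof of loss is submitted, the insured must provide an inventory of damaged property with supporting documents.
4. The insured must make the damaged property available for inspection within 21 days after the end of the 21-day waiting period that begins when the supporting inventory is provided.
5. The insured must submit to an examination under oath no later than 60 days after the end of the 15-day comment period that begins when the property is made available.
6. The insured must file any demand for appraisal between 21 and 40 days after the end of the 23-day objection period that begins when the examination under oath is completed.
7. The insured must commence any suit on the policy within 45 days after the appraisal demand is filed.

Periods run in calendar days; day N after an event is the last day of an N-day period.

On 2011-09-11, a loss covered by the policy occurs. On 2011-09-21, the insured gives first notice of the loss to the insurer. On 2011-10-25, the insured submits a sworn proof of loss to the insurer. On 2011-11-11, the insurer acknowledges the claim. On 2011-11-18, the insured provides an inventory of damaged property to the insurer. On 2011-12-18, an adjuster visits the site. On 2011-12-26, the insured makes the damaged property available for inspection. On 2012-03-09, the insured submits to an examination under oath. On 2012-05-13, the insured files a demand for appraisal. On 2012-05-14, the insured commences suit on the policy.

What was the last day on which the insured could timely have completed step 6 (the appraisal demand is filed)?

2012-05-11

The examination under oath is completed on 2012-03-09; the 23-day objection period therefore ends 2012-04-01, and step 6 runs from that date. The window is 21–40 days after 2012-04-01; it closes on 2012-05-11.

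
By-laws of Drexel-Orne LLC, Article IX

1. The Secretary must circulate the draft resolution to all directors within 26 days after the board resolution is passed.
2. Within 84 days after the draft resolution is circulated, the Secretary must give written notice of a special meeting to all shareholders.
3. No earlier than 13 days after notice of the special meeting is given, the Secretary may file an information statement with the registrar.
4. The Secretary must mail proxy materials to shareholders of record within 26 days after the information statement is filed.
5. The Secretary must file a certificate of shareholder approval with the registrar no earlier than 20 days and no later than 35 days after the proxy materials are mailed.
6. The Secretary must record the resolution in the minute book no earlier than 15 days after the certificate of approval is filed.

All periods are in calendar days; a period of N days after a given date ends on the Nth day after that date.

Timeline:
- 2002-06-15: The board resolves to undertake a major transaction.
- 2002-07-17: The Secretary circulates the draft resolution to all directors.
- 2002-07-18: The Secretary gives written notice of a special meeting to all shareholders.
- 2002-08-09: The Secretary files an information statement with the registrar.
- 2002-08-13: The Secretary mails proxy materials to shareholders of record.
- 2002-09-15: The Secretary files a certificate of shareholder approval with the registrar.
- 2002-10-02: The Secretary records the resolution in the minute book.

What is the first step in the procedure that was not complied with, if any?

Step 1

(1) due by 2002-06-15 + 26 days = 2002-07-11; done 2002-07-17 — 6 days late.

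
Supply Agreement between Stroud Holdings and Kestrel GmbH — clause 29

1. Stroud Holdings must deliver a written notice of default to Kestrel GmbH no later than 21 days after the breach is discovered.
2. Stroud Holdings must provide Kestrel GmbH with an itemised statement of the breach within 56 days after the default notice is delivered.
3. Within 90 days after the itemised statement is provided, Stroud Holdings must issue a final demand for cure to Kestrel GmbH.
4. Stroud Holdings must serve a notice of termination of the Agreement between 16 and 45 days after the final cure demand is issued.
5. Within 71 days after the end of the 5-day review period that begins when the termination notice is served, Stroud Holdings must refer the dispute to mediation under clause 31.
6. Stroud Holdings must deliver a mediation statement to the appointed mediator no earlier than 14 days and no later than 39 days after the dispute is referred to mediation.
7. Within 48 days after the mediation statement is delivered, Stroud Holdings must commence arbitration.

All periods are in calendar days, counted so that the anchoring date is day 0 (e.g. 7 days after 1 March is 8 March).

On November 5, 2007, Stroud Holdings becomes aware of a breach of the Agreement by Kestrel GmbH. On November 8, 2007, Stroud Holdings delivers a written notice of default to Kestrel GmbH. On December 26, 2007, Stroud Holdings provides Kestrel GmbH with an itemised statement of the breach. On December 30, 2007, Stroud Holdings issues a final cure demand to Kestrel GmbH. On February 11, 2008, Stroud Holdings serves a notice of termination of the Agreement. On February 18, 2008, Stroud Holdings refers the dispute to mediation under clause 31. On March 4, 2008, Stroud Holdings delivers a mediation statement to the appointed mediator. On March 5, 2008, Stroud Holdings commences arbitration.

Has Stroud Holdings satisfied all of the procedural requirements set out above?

Yes

Step 1: 21 days after November 5, 2007 (when the breach is discovered) is November 26, 2007; November 8, 2007 is within that limit.
Step 2: 56 days after November 8, 2007 (when the default notice is delivered) is January 3, 2008; completed December 26, 2007, before the deadline.
Step 3: 90 days after December 26, 2007 (when the itemised statement is provided) is March 25, 2008; completed December 30, 2007, before the deadline.
Step 4: the window is 16–45 days after December 30, 2007 (when the final cure demand is issued), so January 15, 2008 through February 13, 2008; done February 11, 2008 — within the window.
Step 5: 71 days after February 16, 2008 (end of the 5-day review period, which began when the termination notice is served on February 11, 2008) is April 27, 2008; done February 18, 2008 — timely.
Step 6: the window is 14–39 days after February 18, 2008 (when the dispute is referred to mediation), so March 3, 2008 through March 28, 2008; done March 4, 2008 — within the window.
Step 7: 48 days after March 4, 2008 (when the mediation statement is delivered) is April 21, 2008; completed March 5, 2008, before the deadline.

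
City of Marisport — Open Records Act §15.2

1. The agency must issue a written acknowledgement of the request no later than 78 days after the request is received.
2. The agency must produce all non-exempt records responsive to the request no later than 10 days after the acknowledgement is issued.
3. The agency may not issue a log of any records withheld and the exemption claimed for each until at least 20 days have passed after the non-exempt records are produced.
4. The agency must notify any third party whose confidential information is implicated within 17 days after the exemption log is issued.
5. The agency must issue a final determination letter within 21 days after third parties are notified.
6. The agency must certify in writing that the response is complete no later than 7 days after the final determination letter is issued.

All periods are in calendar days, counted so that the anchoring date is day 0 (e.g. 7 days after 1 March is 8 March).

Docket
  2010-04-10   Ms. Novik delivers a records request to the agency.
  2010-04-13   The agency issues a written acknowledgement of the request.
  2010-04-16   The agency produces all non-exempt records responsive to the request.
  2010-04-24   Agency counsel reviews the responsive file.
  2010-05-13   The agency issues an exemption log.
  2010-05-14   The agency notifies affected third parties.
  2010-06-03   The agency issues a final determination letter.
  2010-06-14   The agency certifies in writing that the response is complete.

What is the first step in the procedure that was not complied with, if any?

Step 6

(1) due by 2010-04-10 + 78 days = 2010-06-27; completed 2010-04-13, before the deadline.
(2) due by 2010-04-13 + 10 days = 2010-04-23; completed 2010-04-16, before the deadline.
(3) permitted from 2010-04-16 + 20 days = 2010-05-06 onward; done 2010-05-13, after the minimum wait.
(4) due by 2010-05-13 + 17 days = 2010-05-30; completed 2010-05-14, before the deadline.
(5) due by 2010-05-14 + 21 days = 2010-06-04; completed 2010-06-03, before the deadline.
(6) due by 2010-06-03 + 7 days = 2010-06-10; 2010-06-14 misses that deadline by 4 days.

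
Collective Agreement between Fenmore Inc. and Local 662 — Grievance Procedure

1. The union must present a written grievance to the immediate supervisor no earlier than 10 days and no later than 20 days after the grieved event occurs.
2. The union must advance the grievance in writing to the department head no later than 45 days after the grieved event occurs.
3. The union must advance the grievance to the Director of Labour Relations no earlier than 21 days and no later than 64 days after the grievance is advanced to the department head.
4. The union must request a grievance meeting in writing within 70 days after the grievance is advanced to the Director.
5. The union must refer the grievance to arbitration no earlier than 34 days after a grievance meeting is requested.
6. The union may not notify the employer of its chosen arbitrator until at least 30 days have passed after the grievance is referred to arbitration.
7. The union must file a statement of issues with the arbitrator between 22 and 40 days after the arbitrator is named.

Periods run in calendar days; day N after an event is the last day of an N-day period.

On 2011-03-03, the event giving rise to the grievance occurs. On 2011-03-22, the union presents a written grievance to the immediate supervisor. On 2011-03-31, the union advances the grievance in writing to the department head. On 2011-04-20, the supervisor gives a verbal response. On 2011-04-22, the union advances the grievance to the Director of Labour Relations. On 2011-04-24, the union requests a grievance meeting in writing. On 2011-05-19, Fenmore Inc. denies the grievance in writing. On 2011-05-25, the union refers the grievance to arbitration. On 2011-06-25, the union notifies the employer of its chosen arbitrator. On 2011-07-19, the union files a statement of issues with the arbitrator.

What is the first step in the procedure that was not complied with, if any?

Step 1: the window is 10–20 days after 2011-03-03 (when the grieved event occurs), so 2011-03-13 through 2011-03-23; done 2011-03-22, which is between those dates.
Step 2: 45 days after 2011-03-03 (when the grieved event occurs) is 2011-04-17; completed 2011-03-31, before the deadline.
Step 3: the window is 21–64 days after 2011-03-31 (when the grievance is advanced to the department head), so 2011-04-21 through 2011-06-03; 2011-04-22 falls inside that range.
Step 4: 70 days after 2011-04-22 (when the grievance is advanced to the Director) is 2011-07-01; done 2011-04-24 — timely.
Step 5: the earliest permitted date is 34 days after 2011-04-24 (when a grievance meeting is requested), i.e. 2011-05-28; done 2011-05-25 — 3 days too early.

Step 5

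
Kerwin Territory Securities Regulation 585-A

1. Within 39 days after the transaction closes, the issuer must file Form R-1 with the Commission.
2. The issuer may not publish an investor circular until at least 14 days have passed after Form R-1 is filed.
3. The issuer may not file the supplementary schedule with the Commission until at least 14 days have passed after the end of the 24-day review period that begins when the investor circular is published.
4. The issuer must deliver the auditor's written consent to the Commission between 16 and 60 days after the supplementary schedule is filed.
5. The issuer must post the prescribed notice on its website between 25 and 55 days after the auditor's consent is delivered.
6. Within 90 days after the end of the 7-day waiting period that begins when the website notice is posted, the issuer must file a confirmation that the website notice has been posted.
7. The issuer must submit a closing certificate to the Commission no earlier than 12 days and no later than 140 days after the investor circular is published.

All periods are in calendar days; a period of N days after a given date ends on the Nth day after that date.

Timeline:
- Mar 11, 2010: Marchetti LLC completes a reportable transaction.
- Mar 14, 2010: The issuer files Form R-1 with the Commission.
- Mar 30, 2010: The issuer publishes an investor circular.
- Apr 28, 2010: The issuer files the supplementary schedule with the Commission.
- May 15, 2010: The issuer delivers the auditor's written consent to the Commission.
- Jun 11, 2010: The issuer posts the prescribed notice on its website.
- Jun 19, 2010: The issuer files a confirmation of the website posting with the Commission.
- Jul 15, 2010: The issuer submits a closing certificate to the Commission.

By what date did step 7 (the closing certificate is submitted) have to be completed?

Aug 17, 2010

Step 7 runs from Mar 30, 2010, when the investor circular is published. The window is 12–140 days after Mar 30, 2010; it closes on Aug 17, 2010.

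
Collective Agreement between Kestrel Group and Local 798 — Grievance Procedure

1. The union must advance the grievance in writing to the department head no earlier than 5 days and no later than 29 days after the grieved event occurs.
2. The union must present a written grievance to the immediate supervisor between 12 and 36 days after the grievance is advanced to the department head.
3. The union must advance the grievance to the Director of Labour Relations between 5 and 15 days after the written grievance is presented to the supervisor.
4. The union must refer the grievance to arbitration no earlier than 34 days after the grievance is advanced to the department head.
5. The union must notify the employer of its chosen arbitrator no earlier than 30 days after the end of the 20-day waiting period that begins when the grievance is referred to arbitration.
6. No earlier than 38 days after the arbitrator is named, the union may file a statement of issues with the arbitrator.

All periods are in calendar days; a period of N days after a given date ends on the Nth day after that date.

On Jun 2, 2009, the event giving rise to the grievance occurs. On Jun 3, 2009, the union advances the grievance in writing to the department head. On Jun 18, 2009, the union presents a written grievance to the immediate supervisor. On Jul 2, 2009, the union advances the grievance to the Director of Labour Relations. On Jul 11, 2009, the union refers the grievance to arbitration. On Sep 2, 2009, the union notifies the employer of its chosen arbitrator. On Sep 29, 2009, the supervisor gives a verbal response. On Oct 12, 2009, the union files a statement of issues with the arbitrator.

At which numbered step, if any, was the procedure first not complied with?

Step 1

Step 1: the window is 5–29 days after Jun 2, 2009 (when the grieved event occurs), so Jun 7, 2009 through Jul 1, 2009; done Jun 3, 2009 — 4 days before the window opened.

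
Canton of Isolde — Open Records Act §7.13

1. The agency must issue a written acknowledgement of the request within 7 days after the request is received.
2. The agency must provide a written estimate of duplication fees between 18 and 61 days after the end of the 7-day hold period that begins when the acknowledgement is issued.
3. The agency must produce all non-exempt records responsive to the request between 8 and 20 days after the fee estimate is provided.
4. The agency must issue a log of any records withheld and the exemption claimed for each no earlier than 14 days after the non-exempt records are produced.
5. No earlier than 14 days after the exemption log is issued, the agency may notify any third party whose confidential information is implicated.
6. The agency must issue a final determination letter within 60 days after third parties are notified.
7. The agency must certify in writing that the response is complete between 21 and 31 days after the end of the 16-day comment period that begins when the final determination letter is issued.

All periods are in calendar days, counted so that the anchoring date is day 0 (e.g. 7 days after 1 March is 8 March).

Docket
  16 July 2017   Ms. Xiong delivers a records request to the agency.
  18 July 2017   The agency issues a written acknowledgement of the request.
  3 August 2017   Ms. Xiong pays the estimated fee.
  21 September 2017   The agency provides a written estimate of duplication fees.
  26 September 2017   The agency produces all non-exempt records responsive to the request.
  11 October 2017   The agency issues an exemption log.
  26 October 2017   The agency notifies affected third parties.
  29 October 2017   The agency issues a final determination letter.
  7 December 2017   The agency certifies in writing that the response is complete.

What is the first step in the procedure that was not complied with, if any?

Step 3

Step 1 — counting 7 days from 16 July 2017 (when the request is received) gives a deadline of 23 July 2017; completed 18 July 2017, before the deadline.
Step 2 — 18 and 61 days from 25 July 2017 (end of the 7-day hold period, which began when the acknowledgement is issued on 18 July 2017) are 12 August 2017 and 24 September 2017 respectively; done 21 September 2017 — within the window.
Step 3 — 8 and 20 days from 21 September 2017 (when the fee estimate is provided) are 29 September 2017 and 11 October 2017 respectively; done 26 September 2017 — 3 days before the window opened.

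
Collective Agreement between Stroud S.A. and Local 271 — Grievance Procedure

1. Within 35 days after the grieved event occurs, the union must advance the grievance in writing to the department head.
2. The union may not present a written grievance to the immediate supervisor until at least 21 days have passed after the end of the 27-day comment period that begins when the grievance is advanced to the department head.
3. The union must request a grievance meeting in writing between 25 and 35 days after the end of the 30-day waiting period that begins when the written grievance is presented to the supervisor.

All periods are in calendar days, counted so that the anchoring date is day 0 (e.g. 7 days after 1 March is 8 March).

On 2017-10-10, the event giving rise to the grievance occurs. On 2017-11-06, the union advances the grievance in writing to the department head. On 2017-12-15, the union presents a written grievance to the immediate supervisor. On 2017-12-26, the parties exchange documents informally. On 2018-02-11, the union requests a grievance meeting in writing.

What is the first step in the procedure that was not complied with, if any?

Step 1: 35 days after 2017-10-10 (when the grieved event occurs) is 2017-11-14; completed 2017-11-06, before the deadline.
Step 2: the earliest permitted date is 21 days after 2017-12-03 (end of the 27-day comment period, which began when the grievance is advanced to the department head on 2017-11-06), i.e. 2017-12-24; acted on 2017-12-15, 9 days prematurely.
The analysis stops there.

Step 2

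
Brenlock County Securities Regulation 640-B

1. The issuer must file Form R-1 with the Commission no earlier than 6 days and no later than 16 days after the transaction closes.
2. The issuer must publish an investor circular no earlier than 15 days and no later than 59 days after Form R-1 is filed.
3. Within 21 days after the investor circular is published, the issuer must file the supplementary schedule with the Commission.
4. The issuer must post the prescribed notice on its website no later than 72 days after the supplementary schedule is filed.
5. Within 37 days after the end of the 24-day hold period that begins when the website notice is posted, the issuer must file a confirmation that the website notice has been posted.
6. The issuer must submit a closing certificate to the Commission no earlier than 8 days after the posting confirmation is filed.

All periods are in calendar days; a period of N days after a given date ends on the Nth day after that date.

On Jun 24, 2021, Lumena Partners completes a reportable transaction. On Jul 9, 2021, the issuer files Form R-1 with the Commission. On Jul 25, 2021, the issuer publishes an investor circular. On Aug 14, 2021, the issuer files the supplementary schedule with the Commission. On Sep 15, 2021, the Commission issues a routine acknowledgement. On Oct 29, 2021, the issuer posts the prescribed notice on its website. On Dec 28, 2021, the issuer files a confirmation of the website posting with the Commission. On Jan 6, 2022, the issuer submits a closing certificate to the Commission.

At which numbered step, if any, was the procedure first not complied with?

Step 1 — 6 and 16 days from Jun 24, 2021 (when the transaction closes) are Jun 30, 2021 and Jul 10, 2021 respectively; done Jul 9, 2021 — within the window.
Step 2 — 15 and 59 days from Jul 9, 2021 (when Form R-1 is filed) are Jul 24, 2021 and Sep 6, 2021 respectively; done Jul 25, 2021, which is between those dates.
Step 3 — counting 21 days from Jul 25, 2021 (when the investor circular is published) gives a deadline of Aug 15, 2021; done Aug 14, 2021 — timely.
Step 4 — counting 72 days from Aug 14, 2021 (when the supplementary schedule is filed) gives a deadline of Oct 25, 2021; not done until Oct 29, 2021, 4 days after the deadline.

Step 4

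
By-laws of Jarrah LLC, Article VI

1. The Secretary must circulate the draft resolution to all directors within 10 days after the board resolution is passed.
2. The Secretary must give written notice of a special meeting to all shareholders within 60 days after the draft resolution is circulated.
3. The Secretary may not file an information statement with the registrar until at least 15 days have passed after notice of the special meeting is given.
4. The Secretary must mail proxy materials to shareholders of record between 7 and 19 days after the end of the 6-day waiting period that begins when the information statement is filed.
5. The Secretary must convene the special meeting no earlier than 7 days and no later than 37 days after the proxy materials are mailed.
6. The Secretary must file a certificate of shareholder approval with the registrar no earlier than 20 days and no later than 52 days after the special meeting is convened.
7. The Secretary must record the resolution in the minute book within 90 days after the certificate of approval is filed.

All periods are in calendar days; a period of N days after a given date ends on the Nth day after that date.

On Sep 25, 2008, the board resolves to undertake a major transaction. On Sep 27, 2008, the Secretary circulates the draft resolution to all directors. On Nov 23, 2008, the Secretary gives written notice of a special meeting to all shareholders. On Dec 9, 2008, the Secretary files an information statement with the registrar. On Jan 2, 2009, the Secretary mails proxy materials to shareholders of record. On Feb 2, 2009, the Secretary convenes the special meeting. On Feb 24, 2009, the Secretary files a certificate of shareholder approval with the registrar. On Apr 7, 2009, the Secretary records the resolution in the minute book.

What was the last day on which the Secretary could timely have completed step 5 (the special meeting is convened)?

Feb 8, 2009

Step 5 runs from Jan 2, 2009, when the proxy materials are mailed. The window is 7–37 days after Jan 2, 2009; it closes on Feb 8, 2009.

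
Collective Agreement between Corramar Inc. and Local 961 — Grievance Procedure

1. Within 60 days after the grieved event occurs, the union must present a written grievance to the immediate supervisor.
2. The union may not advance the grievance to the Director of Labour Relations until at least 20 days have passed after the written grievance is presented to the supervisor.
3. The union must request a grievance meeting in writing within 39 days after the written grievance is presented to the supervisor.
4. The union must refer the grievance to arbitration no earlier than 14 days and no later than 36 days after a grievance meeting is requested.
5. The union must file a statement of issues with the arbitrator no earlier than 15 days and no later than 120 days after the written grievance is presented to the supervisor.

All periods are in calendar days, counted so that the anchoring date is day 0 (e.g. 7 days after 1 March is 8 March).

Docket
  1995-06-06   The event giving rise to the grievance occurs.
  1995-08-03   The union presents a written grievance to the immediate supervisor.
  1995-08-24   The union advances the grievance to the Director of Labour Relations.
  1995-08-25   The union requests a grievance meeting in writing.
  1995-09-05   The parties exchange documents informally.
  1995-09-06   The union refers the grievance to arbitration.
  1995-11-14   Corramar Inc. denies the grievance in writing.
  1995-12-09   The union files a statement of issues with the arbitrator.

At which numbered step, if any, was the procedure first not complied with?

Step 1: 60 days after 1995-06-06 (when the grieved event occurs) is 1995-08-05; completed 1995-08-03, before the deadline.
Step 2: the earliest permitted date is 20 days after 1995-08-03 (when the written grievance is presented to the supervisor), i.e. 1995-08-23; done 1995-08-24, after the minimum wait.
Step 3: 39 days after 1995-08-03 (when the written grievance is presented to the supervisor) is 1995-09-11; 1995-08-25 is within that limit.
Step 4: the window is 14–36 days after 1995-08-25 (when a grievance meeting is requested), so 1995-09-08 through 1995-09-30; 1995-09-06 is 2 days too early.

Step 4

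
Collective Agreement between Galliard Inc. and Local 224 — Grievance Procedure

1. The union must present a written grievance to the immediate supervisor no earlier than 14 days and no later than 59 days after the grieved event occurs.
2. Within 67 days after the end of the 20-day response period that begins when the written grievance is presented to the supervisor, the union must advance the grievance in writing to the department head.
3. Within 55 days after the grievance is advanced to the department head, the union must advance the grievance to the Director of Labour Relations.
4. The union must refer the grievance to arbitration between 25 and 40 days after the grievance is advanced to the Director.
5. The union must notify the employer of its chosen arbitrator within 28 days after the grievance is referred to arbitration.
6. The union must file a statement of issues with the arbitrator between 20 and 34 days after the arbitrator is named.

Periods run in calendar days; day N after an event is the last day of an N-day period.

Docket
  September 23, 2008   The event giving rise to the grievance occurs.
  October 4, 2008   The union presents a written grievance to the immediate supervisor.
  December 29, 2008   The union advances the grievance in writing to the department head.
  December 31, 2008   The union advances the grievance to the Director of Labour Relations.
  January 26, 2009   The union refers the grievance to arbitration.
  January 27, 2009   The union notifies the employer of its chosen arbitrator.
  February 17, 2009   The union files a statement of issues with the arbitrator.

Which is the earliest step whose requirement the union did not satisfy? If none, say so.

Step 1

Step 1: the window is 14–59 days after September 23, 2008 (when the grieved event occurs), so October 7, 2008 through November 21, 2008; done October 4, 2008 — 3 days before the window opened.
That is the first point of non-compliance.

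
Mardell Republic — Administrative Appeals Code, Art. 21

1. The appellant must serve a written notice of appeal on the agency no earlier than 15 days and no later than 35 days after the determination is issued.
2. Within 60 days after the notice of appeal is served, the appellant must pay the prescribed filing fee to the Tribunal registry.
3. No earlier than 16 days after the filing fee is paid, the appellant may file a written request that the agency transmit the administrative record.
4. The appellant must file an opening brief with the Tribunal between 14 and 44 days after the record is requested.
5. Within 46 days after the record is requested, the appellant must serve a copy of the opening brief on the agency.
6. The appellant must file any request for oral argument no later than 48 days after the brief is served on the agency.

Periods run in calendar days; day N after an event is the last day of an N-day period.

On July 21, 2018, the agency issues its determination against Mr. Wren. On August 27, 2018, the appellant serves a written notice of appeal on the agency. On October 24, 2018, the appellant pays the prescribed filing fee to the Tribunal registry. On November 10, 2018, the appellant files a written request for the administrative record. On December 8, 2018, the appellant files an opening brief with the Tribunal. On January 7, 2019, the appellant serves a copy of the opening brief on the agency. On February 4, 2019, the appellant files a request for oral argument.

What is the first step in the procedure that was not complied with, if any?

Step 1

Step 1 — 15 and 35 days from July 21, 2018 (when the determination is issued) are August 5, 2018 and August 25, 2018 respectively; August 27, 2018 is 2 days past the end of the window.
Later steps need not be reached.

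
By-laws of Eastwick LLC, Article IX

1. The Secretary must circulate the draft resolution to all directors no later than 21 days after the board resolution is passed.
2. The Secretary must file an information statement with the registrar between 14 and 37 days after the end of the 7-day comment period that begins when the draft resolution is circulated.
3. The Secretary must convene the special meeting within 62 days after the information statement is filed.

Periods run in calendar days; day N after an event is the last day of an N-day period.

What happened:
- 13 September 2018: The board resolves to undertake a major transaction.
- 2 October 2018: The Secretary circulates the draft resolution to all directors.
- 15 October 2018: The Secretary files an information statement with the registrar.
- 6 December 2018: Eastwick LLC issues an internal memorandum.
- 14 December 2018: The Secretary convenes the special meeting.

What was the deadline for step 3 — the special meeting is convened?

Step 3 runs from 15 October 2018, when the information statement is filed. 62 days after 15 October 2018 is 16 December 2018.

16 December 2018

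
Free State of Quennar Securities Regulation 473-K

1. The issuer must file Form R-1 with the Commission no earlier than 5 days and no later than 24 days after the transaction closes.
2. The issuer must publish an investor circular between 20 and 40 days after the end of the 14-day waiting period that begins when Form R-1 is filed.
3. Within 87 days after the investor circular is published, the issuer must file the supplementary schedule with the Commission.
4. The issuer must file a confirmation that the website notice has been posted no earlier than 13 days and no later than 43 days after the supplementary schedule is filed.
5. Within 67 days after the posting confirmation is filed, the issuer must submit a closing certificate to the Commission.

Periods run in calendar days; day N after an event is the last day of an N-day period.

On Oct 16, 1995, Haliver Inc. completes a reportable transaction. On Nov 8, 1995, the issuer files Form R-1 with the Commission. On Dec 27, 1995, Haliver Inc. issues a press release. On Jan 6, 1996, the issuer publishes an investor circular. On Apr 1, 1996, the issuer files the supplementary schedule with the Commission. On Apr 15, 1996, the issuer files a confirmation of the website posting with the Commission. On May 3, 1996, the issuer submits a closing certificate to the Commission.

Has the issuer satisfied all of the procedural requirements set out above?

(1) the permitted window runs from Oct 16, 1995 + 5 = Oct 21, 1995 to Oct 16, 1995 + 24 = Nov 9, 1995; done Nov 8, 1995 — within the window.
(2) the permitted window runs from Nov 22, 1995 + 20 = Dec 12, 1995 to Nov 22, 1995 + 40 = Jan 1, 1996; Jan 6, 1996 is 5 days past the end of the window.

No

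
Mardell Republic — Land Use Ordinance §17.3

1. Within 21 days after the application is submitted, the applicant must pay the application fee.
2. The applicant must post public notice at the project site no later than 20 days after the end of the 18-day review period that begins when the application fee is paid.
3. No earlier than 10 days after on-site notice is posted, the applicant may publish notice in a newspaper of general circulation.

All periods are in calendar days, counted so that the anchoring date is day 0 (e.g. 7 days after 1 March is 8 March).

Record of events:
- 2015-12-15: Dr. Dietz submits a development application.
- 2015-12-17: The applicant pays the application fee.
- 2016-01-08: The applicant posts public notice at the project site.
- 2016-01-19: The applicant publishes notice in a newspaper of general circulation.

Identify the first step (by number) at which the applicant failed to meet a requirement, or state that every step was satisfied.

(1) due by 2015-12-15 + 21 days = 2016-01-05; 2015-12-17 is within that limit.
(2) due by 2016-01-04 + 20 days = 2016-01-24; completed 2016-01-08, before the deadline.
(3) permitted from 2016-01-08 + 10 days = 2016-01-18 onward; 2016-01-19 is on or after that date.

None — every step was satisfied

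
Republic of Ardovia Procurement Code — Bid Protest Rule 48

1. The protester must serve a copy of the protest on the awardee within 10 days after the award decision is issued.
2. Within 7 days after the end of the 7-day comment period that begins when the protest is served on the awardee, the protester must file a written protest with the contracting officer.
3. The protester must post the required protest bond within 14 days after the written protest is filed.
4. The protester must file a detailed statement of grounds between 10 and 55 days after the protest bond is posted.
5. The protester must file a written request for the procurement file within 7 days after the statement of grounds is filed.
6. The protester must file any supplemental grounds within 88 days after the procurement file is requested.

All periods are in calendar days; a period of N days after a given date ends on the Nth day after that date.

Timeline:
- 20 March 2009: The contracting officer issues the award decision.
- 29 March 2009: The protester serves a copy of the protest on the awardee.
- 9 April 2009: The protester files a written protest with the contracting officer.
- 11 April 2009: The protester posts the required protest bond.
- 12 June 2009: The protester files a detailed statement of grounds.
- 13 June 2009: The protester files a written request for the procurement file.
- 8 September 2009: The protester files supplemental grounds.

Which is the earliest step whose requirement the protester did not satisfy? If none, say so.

Step 4

Step 1: 10 days after 20 March 2009 (when the award decision is issued) is 30 March 2009; done 29 March 2009 — timely.
Step 2: 7 days after 5 April 2009 (end of the 7-day comment period, which began when the protest is served on the awardee on 29 March 2009) is 12 April 2009; completed 9 April 2009, before the deadline.
Step 3: 14 days after 9 April 2009 (when the written protest is filed) is 23 April 2009; completed 11 April 2009, before the deadline.
Step 4: the window is 10–55 days after 11 April 2009 (when the protest bond is posted), so 21 April 2009 through 5 June 2009; 12 June 2009 is 7 days past the end of the window.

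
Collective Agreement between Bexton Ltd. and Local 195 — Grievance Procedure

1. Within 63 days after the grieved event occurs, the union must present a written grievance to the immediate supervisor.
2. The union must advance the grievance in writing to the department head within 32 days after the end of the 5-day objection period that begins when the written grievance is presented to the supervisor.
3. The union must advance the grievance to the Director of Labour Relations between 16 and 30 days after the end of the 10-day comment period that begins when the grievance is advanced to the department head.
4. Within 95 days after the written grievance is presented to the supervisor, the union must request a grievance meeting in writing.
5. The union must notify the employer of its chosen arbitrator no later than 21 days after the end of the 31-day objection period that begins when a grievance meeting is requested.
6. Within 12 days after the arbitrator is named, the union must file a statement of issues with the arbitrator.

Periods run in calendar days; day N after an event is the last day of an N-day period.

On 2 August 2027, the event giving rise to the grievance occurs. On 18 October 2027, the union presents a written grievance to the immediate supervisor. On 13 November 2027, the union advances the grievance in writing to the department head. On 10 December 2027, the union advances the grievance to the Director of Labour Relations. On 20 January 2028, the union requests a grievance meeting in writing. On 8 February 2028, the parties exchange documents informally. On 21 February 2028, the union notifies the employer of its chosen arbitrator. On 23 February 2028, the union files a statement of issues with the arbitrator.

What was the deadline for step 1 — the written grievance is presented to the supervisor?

Step 1 runs from 2 August 2027, when the grieved event occurs. 63 days after 2 August 2027 is 4 October 2027.

4 October 2027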